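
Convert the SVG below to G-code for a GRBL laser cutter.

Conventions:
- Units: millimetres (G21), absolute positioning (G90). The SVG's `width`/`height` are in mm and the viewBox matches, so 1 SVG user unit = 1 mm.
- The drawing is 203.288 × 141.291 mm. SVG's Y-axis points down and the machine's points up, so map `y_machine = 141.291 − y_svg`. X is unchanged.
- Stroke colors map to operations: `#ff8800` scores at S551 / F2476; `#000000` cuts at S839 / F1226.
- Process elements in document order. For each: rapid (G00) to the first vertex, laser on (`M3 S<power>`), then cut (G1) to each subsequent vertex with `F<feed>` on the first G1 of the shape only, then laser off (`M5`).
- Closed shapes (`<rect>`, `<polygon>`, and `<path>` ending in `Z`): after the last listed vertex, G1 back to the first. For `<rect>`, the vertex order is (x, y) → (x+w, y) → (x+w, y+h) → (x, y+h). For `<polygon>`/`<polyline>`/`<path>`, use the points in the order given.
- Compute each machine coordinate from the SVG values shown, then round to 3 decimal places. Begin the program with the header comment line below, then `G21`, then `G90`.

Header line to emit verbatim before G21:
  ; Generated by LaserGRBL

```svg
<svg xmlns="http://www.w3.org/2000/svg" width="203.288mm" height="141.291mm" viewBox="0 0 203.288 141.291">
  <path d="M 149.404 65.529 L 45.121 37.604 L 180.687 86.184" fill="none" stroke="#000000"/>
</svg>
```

; Generated by LaserGRBL
G21
G90
G00 X149.404 Y75.762
M3 S839
G1 X45.121 Y103.687 F1226
G1 X180.687 Y55.107
M5

Since the viewBox matches the mm dimensions, user units are millimetres directly. The only transform is the Y-flip y_m = 141.291 − y_svg.

Shape 1 is a open polyline drawn with `<path>`. Its stroke #000000 means cut at S839, F1226. After flipping Y the toolpath is (149.404,75.762) → (45.121,103.687) → (180.687,55.107).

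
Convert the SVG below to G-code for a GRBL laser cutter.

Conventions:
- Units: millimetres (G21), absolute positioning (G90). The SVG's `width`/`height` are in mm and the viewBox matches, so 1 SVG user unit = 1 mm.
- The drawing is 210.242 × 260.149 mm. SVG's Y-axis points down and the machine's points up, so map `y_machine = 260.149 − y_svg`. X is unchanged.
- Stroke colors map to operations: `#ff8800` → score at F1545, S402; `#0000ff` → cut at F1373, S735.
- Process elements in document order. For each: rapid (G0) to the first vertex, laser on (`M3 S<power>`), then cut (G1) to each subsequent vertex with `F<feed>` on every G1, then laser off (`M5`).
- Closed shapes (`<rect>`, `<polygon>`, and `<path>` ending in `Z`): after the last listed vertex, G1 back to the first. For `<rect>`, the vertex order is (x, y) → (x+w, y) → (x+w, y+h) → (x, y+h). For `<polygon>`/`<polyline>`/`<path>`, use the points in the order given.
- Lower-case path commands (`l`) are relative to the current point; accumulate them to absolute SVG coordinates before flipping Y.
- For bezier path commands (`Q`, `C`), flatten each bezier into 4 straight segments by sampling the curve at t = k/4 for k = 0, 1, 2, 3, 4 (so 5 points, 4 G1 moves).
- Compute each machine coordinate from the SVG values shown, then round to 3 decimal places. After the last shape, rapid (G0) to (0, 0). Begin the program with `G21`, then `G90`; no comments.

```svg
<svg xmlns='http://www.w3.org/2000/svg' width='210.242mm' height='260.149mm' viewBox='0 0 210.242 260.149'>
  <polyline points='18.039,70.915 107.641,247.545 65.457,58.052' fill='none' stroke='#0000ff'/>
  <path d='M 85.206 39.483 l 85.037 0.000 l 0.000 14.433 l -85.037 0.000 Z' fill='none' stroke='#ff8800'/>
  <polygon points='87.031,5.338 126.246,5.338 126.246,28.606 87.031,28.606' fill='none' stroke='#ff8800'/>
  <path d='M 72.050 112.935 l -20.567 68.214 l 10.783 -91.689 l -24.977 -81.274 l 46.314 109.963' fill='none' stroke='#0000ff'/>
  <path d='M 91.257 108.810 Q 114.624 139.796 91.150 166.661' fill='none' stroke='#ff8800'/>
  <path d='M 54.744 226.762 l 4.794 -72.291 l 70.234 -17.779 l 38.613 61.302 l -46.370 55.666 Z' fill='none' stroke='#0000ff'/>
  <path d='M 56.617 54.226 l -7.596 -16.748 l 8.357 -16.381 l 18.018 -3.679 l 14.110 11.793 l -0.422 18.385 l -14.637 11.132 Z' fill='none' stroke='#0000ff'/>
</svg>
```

Since the viewBox matches the mm dimensions, user units are millimetres directly. The only transform is the Y-flip y_m = 260.149 − y_svg.

Shape 1 is a open polyline drawn with `<polyline>`. Its stroke #0000ff means cut at S735, F1373. After flipping Y the toolpath is (18.039,189.234) → (107.641,12.604) → (65.457,202.097).

Shape 2 is a rectangle drawn with `<path>`. Its stroke #ff8800 means score at S402, F1545. After flipping Y the toolpath is (85.206,220.666) → (170.243,220.666) → (170.243,206.233) → (85.206,206.233) → (85.206,220.666), returning to the start.

Shape 3 is a rectangle drawn with `<polygon>`. Its stroke #ff8800 means score at S402, F1545. After flipping Y the toolpath is (87.031,254.811) → (126.246,254.811) → (126.246,231.543) → (87.031,231.543) → (87.031,254.811), returning to the start.

Shape 4 is a open polyline drawn with `<path>`. Its stroke #0000ff means cut at S735, F1373. After flipping Y the toolpath is (72.050,147.214) → (51.483,79.000) → (62.266,170.689) → (37.289,251.963) → (83.603,142.000).

Shape 5 is a quadratic bezier drawn with `<path>`. Its stroke #ff8800 means score at S402, F1545. After flipping Y the toolpath is (91.257,151.339) → (100.013,136.104) → (102.914,121.383) → (99.959,107.178) → (91.150,93.488).

Shape 6 is a regular polygon drawn with `<path>`. Its stroke #0000ff means cut at S735, F1373. After flipping Y the toolpath is (54.744,33.387) → (59.538,105.678) → (129.772,123.457) → (168.385,62.155) → (122.015,6.489) → (54.744,33.387), returning to the start.

Shape 7 is a regular polygon drawn with `<path>`. Its stroke #0000ff means cut at S735, F1373. After flipping Y the toolpath is (56.617,205.923) → (49.021,222.671) → (57.378,239.052) → (75.396,242.731) → (89.506,230.938) → (89.084,212.553) → (74.447,201.421) → (56.617,205.923), returning to the start.

G21
G90
G0 X18.039 Y189.234
M3 S735
G1 X107.641 Y12.604 F1373
G1 X65.457 Y202.097 F1373
M5
G0 X85.206 Y220.666
M3 S402
G1 X170.243 Y220.666 F1545
G1 X170.243 Y206.233 F1545
G1 X85.206 Y206.233 F1545
G1 X85.206 Y220.666 F1545
M5
G0 X87.031 Y254.811
M3 S402
G1 X126.246 Y254.811 F1545
G1 X126.246 Y231.543 F1545
G1 X87.031 Y231.543 F1545
G1 X87.031 Y254.811 F1545
M5
G0 X72.050 Y147.214
M3 S735
G1 X51.483 Y79.000 F1373
G1 X62.266 Y170.689 F1373
G1 X37.289 Y251.963 F1373
G1 X83.603 Y142.000 F1373
M5
G0 X91.257 Y151.339
M3 S402
G1 X100.013 Y136.104 F1545
G1 X102.914 Y121.383 F1545
G1 X99.959 Y107.178 F1545
G1 X91.150 Y93.488 F1545
M5
G0 X54.744 Y33.387
M3 S735
G1 X59.538 Y105.678 F1373
G1 X129.772 Y123.457 F1373
G1 X168.385 Y62.155 F1373
G1 X122.015 Y6.489 F1373
G1 X54.744 Y33.387 F1373
M5
G0 X56.617 Y205.923
M3 S735
G1 X49.021 Y222.671 F1373
G1 X57.378 Y239.052 F1373
G1 X75.396 Y242.731 F1373
G1 X89.506 Y230.938 F1373
G1 X89.084 Y212.553 F1373
G1 X74.447 Y201.421 F1373
G1 X56.617 Y205.923 F1373
M5
G0 X0.000 Y0.000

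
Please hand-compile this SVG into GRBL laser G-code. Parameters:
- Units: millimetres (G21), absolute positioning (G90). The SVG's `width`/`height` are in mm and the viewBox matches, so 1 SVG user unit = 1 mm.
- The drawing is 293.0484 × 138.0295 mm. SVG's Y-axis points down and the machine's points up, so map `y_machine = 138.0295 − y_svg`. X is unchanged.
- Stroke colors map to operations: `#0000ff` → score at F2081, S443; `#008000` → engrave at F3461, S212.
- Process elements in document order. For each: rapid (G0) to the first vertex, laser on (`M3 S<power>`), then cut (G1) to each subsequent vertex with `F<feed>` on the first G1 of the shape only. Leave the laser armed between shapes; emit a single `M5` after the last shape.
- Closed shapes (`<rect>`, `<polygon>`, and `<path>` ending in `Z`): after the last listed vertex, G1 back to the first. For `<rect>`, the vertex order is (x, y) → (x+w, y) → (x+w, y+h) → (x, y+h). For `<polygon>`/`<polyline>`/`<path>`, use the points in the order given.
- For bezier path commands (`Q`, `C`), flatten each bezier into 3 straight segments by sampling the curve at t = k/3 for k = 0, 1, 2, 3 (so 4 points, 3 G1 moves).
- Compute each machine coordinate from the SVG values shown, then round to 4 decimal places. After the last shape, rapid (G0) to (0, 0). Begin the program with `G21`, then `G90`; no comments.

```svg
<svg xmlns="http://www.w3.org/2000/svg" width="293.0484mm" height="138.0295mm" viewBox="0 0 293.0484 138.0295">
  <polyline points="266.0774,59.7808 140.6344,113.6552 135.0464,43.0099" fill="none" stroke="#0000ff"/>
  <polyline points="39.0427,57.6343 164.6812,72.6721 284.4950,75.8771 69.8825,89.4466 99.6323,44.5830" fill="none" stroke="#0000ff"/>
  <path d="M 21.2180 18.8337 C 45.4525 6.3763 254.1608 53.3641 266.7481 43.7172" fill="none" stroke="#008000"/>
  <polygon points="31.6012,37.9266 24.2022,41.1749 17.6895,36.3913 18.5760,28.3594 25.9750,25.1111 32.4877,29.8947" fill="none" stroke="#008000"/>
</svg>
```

viewBox `0 0 293.0484 138.0295` with mm width/height → 1 unit = 1 mm. Flip: y_m = 138.0295 − y_svg.

**Shape 1** — `<polyline>` open polyline, stroke `#0000ff` → score (S443, F2081). Machine vertices: (266.0774,78.2487) → (140.6344,24.3743) → (135.0464,95.0196). Open path.

**Shape 2** — `<polyline>` open polyline, stroke `#0000ff` → score (S443, F2081). Machine vertices: (39.0427,80.3952) → (164.6812,65.3574) → (284.4950,62.1524) → (69.8825,48.5829) → (99.6323,93.4465). Open path.

**Shape 3** — `<path>` cubic bezier, stroke `#008000` → engrave (S212, F3461). Control points (SVG): P0=(21.2180,18.8337), P1=(45.4525,6.3763), P2=(254.1608,53.3641), P3=(266.7481,43.7172); sampled at t=k/3. Machine vertices: (21.2180,119.1958) → (92.8477,116.1374) → (202.8832,99.2444) → (266.7481,94.3123). Open path.

**Shape 4** — `<polygon>` regular polygon, stroke `#008000` → engrave (S212, F3461). Machine vertices: (31.6012,100.1029) → (24.2022,96.8546) → (17.6895,101.6382) → (18.5760,109.6701) → (25.9750,112.9184) → (32.4877,108.1348) → (31.6012,100.1029). Closed: final G1 returns to the first vertex.

G21
G90
G0 X266.0774 Y78.2487
M3 S443
G1 X140.6344 Y24.3743 F2081
G1 X135.0464 Y95.0196
G0 X39.0427 Y80.3952
M3 S443
G1 X164.6812 Y65.3574 F2081
G1 X284.4950 Y62.1524
G1 X69.8825 Y48.5829
G1 X99.6323 Y93.4465
G0 X21.2180 Y119.1958
M3 S212
G1 X92.8477 Y116.1374 F3461
G1 X202.8832 Y99.2444
G1 X266.7481 Y94.3123
G0 X31.6012 Y100.1029
M3 S212
G1 X24.2022 Y96.8546 F3461
G1 X17.6895 Y101.6382
G1 X18.5760 Y109.6701
G1 X25.9750 Y112.9184
G1 X32.4877 Y108.1348
G1 X31.6012 Y100.1029
M5
G0 X0.0000 Y0.0000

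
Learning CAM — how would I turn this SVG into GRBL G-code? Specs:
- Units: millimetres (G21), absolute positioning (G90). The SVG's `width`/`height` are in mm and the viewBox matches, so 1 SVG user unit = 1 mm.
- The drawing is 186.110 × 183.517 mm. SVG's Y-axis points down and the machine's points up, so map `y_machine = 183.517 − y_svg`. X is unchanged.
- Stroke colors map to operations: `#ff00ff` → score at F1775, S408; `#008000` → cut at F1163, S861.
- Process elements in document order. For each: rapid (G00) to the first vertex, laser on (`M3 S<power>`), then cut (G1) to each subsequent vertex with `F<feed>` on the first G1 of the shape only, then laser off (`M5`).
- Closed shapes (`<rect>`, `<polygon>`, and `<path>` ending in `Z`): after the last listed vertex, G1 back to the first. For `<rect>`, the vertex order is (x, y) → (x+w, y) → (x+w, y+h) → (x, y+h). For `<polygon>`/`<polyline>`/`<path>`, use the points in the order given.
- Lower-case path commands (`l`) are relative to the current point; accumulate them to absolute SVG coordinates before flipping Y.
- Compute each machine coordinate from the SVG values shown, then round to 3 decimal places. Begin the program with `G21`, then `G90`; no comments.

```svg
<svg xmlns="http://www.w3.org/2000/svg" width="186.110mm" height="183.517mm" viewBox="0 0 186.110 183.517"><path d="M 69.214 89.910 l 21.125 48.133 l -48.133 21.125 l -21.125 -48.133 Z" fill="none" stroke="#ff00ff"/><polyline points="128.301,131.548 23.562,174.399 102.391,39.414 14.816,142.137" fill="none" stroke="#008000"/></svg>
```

Since the viewBox matches the mm dimensions, user units are millimetres directly. The only transform is the Y-flip y_m = 183.517 − y_svg.

Shape 1 is a regular polygon drawn with `<path>`. Its stroke #ff00ff means score at S408, F1775. After flipping Y the toolpath is (69.214,93.607) → (90.339,45.474) → (42.206,24.349) → (21.081,72.482) → (69.214,93.607), returning to the start.

Shape 2 is a open polyline drawn with `<polyline>`. Its stroke #008000 means cut at S861, F1163. After flipping Y the toolpath is (128.301,51.969) → (23.562,9.118) → (102.391,144.103) → (14.816,41.380).

G21
G90
G00 X69.214 Y93.607
M3 S408
G1 X90.339 Y45.474 F1775
G1 X42.206 Y24.349
G1 X21.081 Y72.482
G1 X69.214 Y93.607
M5
G00 X128.301 Y51.969
M3 S861
G1 X23.562 Y9.118 F1163
G1 X102.391 Y144.103
G1 X14.816 Y41.380
M5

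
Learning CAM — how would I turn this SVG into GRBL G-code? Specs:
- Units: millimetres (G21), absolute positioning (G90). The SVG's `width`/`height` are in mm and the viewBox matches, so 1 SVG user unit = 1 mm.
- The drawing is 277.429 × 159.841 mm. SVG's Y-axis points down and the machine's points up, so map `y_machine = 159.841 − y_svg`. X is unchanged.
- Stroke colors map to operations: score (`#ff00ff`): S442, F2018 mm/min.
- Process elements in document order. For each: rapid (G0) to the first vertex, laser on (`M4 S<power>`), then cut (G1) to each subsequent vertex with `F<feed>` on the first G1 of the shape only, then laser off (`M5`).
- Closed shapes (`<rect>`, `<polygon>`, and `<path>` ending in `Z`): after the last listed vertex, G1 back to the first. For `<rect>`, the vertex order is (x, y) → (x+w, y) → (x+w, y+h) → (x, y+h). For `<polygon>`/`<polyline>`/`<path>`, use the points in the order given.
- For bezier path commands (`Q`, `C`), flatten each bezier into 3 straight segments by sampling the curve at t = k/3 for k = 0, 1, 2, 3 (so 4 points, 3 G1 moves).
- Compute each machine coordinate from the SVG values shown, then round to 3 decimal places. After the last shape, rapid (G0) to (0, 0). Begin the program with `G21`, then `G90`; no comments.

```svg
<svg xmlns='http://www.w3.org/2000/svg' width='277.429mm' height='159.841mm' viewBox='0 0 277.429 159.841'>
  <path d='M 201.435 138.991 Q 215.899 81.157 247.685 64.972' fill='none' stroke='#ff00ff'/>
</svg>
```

1 u = 1 mm; y_m = 159.841 − y.

[1] `<path>` quadratic bezier, #ff00ff→score S442 F2018: (201.435,20.850) → (213.002,54.778) → (228.419,79.451) → (247.685,94.869)

G21
G90
G0 X201.435 Y20.850
M4 S442
G1 X213.002 Y54.778 F2018
G1 X228.419 Y79.451
G1 X247.685 Y94.869
M5
G0 X0.000 Y0.000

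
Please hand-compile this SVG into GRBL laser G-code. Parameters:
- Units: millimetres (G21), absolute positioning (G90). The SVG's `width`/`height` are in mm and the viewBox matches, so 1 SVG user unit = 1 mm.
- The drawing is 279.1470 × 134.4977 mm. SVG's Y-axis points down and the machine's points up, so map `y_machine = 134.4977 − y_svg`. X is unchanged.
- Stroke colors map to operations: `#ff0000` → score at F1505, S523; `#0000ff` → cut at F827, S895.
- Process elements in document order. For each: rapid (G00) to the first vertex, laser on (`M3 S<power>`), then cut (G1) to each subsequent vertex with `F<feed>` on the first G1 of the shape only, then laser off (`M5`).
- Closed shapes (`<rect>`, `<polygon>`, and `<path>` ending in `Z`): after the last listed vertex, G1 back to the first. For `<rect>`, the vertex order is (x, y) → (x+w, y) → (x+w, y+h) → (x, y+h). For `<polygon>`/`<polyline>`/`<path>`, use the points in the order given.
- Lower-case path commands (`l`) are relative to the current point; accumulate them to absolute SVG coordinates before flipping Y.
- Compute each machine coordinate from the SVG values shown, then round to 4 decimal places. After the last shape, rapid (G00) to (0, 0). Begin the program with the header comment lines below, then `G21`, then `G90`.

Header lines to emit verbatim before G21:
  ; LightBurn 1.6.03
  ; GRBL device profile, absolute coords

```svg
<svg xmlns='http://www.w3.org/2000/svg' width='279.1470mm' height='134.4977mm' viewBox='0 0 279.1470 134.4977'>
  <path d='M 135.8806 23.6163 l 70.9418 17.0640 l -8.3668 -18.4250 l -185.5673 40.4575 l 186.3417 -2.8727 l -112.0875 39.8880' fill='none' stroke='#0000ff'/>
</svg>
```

; LightBurn 1.6.03
; GRBL device profile, absolute coords
G21
G90
G00 X135.8806 Y110.8814
M3 S895
G1 X206.8224 Y93.8174 F827
G1 X198.4556 Y112.2424
G1 X12.8883 Y71.7849
G1 X199.2300 Y74.6576
G1 X87.1425 Y34.7696
M5
G00 X0.0000 Y0.0000

1 u = 1 mm; y_m = 134.4977 − y.

[1] `<path>` open polyline, #0000ff→cut S895 F827: (135.8806,110.8814) → (206.8224,93.8174) → (198.4556,112.2424) → (12.8883,71.7849) → (199.2300,74.6576) → (87.1425,34.7696)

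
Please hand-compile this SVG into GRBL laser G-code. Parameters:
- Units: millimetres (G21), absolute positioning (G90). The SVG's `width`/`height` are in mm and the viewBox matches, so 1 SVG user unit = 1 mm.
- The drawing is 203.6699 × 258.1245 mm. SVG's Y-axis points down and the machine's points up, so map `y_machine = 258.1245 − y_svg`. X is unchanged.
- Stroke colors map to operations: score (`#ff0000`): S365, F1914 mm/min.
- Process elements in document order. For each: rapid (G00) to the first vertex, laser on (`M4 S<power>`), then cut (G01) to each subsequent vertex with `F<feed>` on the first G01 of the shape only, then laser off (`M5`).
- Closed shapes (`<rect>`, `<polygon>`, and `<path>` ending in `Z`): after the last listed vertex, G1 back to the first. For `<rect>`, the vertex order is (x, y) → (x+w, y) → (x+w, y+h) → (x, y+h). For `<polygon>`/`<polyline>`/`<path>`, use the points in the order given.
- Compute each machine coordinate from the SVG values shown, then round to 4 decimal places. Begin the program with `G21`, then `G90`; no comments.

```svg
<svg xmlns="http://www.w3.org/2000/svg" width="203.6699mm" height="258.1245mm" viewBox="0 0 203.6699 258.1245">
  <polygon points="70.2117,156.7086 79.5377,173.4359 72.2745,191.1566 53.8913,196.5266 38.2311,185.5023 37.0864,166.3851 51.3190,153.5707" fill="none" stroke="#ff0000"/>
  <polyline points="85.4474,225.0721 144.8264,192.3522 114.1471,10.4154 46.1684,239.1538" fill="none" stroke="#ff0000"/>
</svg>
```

G21
G90
G00 X70.2117 Y101.4159
M4 S365
G01 X79.5377 Y84.6886 F1914
G01 X72.2745 Y66.9679
G01 X53.8913 Y61.5979
G01 X38.2311 Y72.6222
G01 X37.0864 Y91.7394
G01 X51.3190 Y104.5538
G01 X70.2117 Y101.4159
M5
G00 X85.4474 Y33.0524
M4 S365
G01 X144.8264 Y65.7723 F1914
G01 X114.1471 Y247.7091
G01 X46.1684 Y18.9707
M5

viewBox `0 0 203.6699 258.1245` with mm width/height → 1 unit = 1 mm. Flip: y_m = 258.1245 − y_svg.

**Shape 1** — `<polygon>` regular polygon, stroke `#ff0000` → score (S365, F1914). Machine vertices: (70.2117,101.4159) → (79.5377,84.6886) → (72.2745,66.9679) → (53.8913,61.5979) → (38.2311,72.6222) → (37.0864,91.7394) → (51.3190,104.5538) → (70.2117,101.4159). Closed: final G1 returns to the first vertex.

**Shape 2** — `<polyline>` open polyline, stroke `#ff0000` → score (S365, F1914). Machine vertices: (85.4474,33.0524) → (144.8264,65.7723) → (114.1471,247.7091) → (46.1684,18.9707). Open path.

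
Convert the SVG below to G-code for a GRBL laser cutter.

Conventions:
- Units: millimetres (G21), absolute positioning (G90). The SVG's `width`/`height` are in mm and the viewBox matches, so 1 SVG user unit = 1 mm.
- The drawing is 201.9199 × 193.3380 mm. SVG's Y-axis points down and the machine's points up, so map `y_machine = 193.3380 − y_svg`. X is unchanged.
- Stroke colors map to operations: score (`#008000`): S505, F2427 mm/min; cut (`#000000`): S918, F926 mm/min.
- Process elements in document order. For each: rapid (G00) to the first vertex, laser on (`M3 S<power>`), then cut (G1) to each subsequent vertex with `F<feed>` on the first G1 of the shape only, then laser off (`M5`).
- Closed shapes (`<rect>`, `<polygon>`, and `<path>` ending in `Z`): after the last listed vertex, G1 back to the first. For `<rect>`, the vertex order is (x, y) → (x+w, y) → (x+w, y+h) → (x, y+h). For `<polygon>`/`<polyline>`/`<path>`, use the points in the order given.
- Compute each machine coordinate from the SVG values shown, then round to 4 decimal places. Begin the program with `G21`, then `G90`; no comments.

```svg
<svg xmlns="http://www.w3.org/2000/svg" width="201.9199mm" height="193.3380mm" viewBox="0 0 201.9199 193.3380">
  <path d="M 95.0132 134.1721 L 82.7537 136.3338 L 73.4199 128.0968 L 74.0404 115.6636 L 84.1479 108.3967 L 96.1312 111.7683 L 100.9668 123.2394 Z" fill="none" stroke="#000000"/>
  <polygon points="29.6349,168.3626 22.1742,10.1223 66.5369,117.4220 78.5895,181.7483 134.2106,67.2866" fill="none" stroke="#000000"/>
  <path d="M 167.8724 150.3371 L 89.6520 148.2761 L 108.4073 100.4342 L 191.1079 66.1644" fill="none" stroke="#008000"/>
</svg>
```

G21
G90
G00 X95.0132 Y59.1659
M3 S918
G1 X82.7537 Y57.0042 F926
G1 X73.4199 Y65.2412
G1 X74.0404 Y77.6744
G1 X84.1479 Y84.9413
G1 X96.1312 Y81.5697
G1 X100.9668 Y70.0986
G1 X95.0132 Y59.1659
M5
G00 X29.6349 Y24.9754
M3 S918
G1 X22.1742 Y183.2157 F926
G1 X66.5369 Y75.9160
G1 X78.5895 Y11.5897
G1 X134.2106 Y126.0514
G1 X29.6349 Y24.9754
M5
G00 X167.8724 Y43.0009
M3 S505
G1 X89.6520 Y45.0619 F2427
G1 X108.4073 Y92.9038
G1 X191.1079 Y127.1736
M5

viewBox `0 0 201.9199 193.3380` with mm width/height → 1 unit = 1 mm. Flip: y_m = 193.3380 − y_svg.

**Shape 1** — `<path>` regular polygon, stroke `#000000` → cut (S918, F926). Machine vertices: (95.0132,59.1659) → (82.7537,57.0042) → (73.4199,65.2412) → (74.0404,77.6744) → (84.1479,84.9413) → (96.1312,81.5697) → (100.9668,70.0986) → (95.0132,59.1659). Closed: final G1 returns to the first vertex.

**Shape 2** — `<polygon>` closed polygon, stroke `#000000` → cut (S918, F926). Machine vertices: (29.6349,24.9754) → (22.1742,183.2157) → (66.5369,75.9160) → (78.5895,11.5897) → (134.2106,126.0514) → (29.6349,24.9754). Closed: final G1 returns to the first vertex.

**Shape 3** — `<path>` open polyline, stroke `#008000` → score (S505, F2427). Machine vertices: (167.8724,43.0009) → (89.6520,45.0619) → (108.4073,92.9038) → (191.1079,127.1736). Open path.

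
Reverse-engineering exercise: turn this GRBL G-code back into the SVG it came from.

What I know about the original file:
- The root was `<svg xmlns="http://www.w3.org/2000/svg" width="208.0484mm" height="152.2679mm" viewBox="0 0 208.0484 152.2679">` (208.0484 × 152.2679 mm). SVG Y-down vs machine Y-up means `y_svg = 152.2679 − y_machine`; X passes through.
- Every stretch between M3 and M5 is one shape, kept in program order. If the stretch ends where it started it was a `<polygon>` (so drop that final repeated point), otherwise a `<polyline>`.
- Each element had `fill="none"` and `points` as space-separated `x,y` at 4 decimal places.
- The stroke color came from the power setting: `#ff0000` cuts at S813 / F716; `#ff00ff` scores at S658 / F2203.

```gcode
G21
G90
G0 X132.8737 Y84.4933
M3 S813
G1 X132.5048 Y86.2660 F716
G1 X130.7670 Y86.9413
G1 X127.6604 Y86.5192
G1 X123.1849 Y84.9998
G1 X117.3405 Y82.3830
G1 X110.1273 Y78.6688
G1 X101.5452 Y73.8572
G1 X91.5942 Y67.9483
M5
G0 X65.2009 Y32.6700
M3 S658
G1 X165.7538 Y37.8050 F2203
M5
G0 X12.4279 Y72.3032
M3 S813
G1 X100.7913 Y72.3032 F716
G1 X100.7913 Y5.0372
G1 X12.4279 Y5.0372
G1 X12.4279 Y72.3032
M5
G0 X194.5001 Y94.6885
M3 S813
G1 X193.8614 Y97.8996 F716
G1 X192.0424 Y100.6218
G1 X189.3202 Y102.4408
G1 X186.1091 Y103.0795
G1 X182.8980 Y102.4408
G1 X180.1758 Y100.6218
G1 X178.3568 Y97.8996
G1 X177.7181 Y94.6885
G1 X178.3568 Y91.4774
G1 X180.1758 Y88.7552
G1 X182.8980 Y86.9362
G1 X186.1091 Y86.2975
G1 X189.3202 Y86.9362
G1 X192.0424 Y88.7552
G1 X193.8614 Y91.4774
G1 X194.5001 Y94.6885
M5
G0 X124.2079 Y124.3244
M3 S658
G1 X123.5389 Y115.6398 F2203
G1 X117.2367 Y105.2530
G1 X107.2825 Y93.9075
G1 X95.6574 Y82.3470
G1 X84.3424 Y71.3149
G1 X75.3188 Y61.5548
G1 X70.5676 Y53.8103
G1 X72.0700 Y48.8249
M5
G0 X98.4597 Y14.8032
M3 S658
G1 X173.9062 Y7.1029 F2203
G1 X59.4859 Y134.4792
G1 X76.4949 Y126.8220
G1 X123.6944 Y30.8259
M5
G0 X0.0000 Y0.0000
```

<svg xmlns="http://www.w3.org/2000/svg" width="208.0484mm" height="152.2679mm" viewBox="0 0 208.0484 152.2679">
  <polyline points="132.8737,67.7746 132.5048,66.0019 130.7670,65.3266 127.6604,65.7487 123.1849,67.2681 117.3405,69.8849 110.1273,73.5991 101.5452,78.4107 91.5942,84.3196" fill="none" stroke="#ff0000"/>
  <polyline points="65.2009,119.5979 165.7538,114.4629" fill="none" stroke="#ff00ff"/>
  <polygon points="12.4279,79.9647 100.7913,79.9647 100.7913,147.2307 12.4279,147.2307" fill="none" stroke="#ff0000"/>
  <polygon points="194.5001,57.5794 193.8614,54.3683 192.0424,51.6461 189.3202,49.8271 186.1091,49.1884 182.8980,49.8271 180.1758,51.6461 178.3568,54.3683 177.7181,57.5794 178.3568,60.7905 180.1758,63.5127 182.8980,65.3317 186.1091,65.9704 189.3202,65.3317 192.0424,63.5127 193.8614,60.7905" fill="none" stroke="#ff0000"/>
  <polyline points="124.2079,27.9435 123.5389,36.6281 117.2367,47.0149 107.2825,58.3604 95.6574,69.9209 84.3424,80.9530 75.3188,90.7131 70.5676,98.4576 72.0700,103.4430" fill="none" stroke="#ff00ff"/>
  <polyline points="98.4597,137.4647 173.9062,145.1650 59.4859,17.7887 76.4949,25.4459 123.6944,121.4420" fill="none" stroke="#ff00ff"/>
</svg>

Machine Y-up, SVG Y-down with viewBox height 152.2679, so y_svg = 152.2679 − y_machine; X carries over.

Run 1: power S813 maps to stroke `#ff0000` (cut). The run is open, so emit a `<polyline>` with points (Y-flipped): 132.8737,67.7746 132.5048,66.0019 130.7670,65.3266 127.6604,65.7487 123.1849,67.2681 117.3405,69.8849 110.1273,73.5991 101.5452,78.4107 91.5942,84.3196.

Run 2: the run's S658 means `#ff00ff` (score). The run is open, so emit a `<polyline>` with points (Y-flipped): 65.2009,119.5979 165.7538,114.4629.

Run 3: the run's S813 means `#ff0000` (cut). The run returns to its start, so emit a `<polygon>` with points (Y-flipped): 12.4279,79.9647 100.7913,79.9647 100.7913,147.2307 12.4279,147.2307.

Run 4: the run's S813 means `#ff0000` (cut). The run returns to its start, so emit a `<polygon>` with points (Y-flipped): 194.5001,57.5794 193.8614,54.3683 192.0424,51.6461 189.3202,49.8271 186.1091,49.1884 182.8980,49.8271 180.1758,51.6461 178.3568,54.3683 177.7181,57.5794 178.3568,60.7905 180.1758,63.5127 182.8980,65.3317 186.1091,65.9704 189.3202,65.3317 192.0424,63.5127 193.8614,60.7905.

Run 5: the run's S658 means `#ff00ff` (score). The run is open, so emit a `<polyline>` with points (Y-flipped): 124.2079,27.9435 123.5389,36.6281 117.2367,47.0149 107.2825,58.3604 95.6574,69.9209 84.3424,80.9530 75.3188,90.7131 70.5676,98.4576 72.0700,103.4430.

Run 6: the run's S658 means `#ff00ff` (score). The run is open, so emit a `<polyline>` with points (Y-flipped): 98.4597,137.4647 173.9062,145.1650 59.4859,17.7887 76.4949,25.4459 123.6944,121.4420.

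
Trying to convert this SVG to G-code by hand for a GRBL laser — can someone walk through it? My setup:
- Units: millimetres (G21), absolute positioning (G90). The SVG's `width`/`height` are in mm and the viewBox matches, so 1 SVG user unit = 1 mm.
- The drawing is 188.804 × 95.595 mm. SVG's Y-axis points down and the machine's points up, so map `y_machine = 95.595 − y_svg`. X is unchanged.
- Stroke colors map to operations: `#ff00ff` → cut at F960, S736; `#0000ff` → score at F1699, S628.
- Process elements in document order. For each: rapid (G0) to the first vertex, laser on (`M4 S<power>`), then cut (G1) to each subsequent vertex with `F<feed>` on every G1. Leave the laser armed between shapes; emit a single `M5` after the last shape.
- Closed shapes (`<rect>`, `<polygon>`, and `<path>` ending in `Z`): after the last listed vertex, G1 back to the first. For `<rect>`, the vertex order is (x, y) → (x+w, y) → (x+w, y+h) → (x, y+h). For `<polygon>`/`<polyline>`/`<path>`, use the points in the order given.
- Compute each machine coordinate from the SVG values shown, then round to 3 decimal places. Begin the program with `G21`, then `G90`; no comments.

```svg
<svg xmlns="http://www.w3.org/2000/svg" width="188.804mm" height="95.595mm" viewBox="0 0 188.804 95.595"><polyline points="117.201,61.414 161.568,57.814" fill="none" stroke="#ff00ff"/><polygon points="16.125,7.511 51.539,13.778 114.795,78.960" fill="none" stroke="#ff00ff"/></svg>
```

G21
G90
G0 X117.201 Y34.181
M4 S736
G1 X161.568 Y37.781 F960
G0 X16.125 Y88.084
M4 S736
G1 X51.539 Y81.817 F960
G1 X114.795 Y16.635 F960
G1 X16.125 Y88.084 F960
M5

viewBox `0 0 188.804 95.595` with mm width/height → 1 unit = 1 mm. Flip: y_m = 95.595 − y_svg.

**Shape 1** — `<polyline>` line segment, stroke `#ff00ff` → cut (S736, F960). Machine vertices: (117.201,34.181) → (161.568,37.781). Open path.

**Shape 2** — `<polygon>` closed polygon, stroke `#ff00ff` → cut (S736, F960). Machine vertices: (16.125,88.084) → (51.539,81.817) → (114.795,16.635) → (16.125,88.084). Closed: final G1 returns to the first vertex.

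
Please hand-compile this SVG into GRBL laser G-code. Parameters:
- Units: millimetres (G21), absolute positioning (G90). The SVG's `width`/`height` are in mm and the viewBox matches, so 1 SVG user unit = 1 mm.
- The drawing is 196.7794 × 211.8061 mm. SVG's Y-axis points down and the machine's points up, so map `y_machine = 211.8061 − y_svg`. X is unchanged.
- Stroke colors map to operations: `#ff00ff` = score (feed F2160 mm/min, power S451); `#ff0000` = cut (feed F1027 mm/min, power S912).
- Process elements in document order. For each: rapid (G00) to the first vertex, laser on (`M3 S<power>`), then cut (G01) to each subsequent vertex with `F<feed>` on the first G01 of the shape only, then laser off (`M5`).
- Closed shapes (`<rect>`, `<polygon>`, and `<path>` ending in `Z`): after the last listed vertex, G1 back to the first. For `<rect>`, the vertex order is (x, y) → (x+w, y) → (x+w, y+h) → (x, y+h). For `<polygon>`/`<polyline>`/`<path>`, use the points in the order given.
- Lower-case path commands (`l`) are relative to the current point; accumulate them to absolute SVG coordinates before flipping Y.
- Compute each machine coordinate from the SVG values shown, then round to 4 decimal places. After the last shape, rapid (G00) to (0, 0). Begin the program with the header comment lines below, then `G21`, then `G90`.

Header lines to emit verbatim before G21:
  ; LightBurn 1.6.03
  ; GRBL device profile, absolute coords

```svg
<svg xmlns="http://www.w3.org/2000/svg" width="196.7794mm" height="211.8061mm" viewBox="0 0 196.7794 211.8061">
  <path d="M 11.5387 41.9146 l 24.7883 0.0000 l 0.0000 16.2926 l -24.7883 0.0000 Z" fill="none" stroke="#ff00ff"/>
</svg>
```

; LightBurn 1.6.03
; GRBL device profile, absolute coords
G21
G90
G00 X11.5387 Y169.8915
M3 S451
G01 X36.3270 Y169.8915 F2160
G01 X36.3270 Y153.5989
G01 X11.5387 Y153.5989
G01 X11.5387 Y169.8915
M5
G00 X0.0000 Y0.0000

1 u = 1 mm; y_m = 211.8061 − y.

[1] `<path>` rectangle, #ff00ff→score S451 F2160: (11.5387,169.8915) → (36.3270,169.8915) → (36.3270,153.5989) → (11.5387,153.5989) → (11.5387,169.8915) (closed)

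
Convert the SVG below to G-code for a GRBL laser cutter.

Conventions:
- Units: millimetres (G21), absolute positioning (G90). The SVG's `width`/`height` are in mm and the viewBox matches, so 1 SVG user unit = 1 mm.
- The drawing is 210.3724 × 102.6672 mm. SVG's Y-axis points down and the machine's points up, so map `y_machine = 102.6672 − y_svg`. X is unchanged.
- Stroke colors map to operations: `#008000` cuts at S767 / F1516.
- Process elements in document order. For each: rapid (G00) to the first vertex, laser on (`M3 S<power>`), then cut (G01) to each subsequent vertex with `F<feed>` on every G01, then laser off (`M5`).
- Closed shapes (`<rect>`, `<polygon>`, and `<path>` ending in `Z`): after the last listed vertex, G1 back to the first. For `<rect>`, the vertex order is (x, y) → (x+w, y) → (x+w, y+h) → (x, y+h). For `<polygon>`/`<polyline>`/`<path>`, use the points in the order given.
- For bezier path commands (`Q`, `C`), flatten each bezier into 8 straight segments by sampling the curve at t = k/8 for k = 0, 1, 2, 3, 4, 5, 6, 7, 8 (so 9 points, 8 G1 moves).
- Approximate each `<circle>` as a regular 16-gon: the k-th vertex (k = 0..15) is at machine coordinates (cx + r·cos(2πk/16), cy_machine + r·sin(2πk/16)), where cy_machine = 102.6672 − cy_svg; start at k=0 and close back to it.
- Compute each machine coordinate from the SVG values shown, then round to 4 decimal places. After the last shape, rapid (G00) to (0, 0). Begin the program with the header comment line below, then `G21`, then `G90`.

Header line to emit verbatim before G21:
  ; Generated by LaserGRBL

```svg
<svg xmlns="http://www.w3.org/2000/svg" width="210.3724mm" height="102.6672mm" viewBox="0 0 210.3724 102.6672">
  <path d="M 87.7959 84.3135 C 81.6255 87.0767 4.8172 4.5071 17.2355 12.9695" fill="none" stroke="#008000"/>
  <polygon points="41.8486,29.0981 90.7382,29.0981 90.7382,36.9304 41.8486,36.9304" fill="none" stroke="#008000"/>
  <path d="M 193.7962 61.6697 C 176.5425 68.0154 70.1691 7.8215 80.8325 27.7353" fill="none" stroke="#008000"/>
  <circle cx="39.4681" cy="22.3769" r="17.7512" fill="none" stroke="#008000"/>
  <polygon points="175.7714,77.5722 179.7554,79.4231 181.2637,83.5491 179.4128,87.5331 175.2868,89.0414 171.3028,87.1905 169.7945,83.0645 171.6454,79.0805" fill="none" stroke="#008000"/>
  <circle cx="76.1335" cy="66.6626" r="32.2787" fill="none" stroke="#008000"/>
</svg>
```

; Generated by LaserGRBL
G21
G90
G00 X87.7959 Y18.3537
M3 S767
G01 X82.4831 Y20.9730 F1516
G01 X72.4214 Y29.5255 F1516
G01 X59.4842 Y41.9444 F1516
G01 X45.5449 Y56.1629 F1516
G01 X32.4770 Y70.1143 F1516
G01 X22.1539 Y81.7317 F1516
G01 X16.4489 Y88.9484 F1516
G01 X17.2355 Y89.6977 F1516
M5
G00 X41.8486 Y73.5691
M3 S767
G01 X90.7382 Y73.5691 F1516
G01 X90.7382 Y65.7368 F1516
G01 X41.8486 Y65.7368 F1516
G01 X41.8486 Y73.5691 F1516
M5
G00 X193.7962 Y40.9975
M3 S767
G01 X183.5512 Y41.4505 F1516
G01 X167.3672 Y46.4230 F1516
G01 X147.6599 Y54.1966 F1516
G01 X126.8454 Y63.0527 F1516
G01 X107.3395 Y71.2728 F1516
G01 X91.5582 Y77.1384 F1516
G01 X81.9172 Y78.9309 F1516
G01 X80.8325 Y74.9319 F1516
M5
G00 X57.2193 Y80.2903
M3 S767
G01 X55.8681 Y87.0834 F1516
G01 X52.0201 Y92.8423 F1516
G01 X46.2612 Y96.6903 F1516
G01 X39.4681 Y98.0415 F1516
G01 X32.6750 Y96.6903 F1516
G01 X26.9161 Y92.8423 F1516
G01 X23.0681 Y87.0834 F1516
G01 X21.7169 Y80.2903 F1516
G01 X23.0681 Y73.4972 F1516
G01 X26.9161 Y67.7383 F1516
G01 X32.6750 Y63.8903 F1516
G01 X39.4681 Y62.5391 F1516
G01 X46.2612 Y63.8903 F1516
G01 X52.0201 Y67.7383 F1516
G01 X55.8681 Y73.4972 F1516
G01 X57.2193 Y80.2903 F1516
M5
G00 X175.7714 Y25.0950
M3 S767
G01 X179.7554 Y23.2441 F1516
G01 X181.2637 Y19.1181 F1516
G01 X179.4128 Y15.1341 F1516
G01 X175.2868 Y13.6258 F1516
G01 X171.3028 Y15.4767 F1516
G01 X169.7945 Y19.6027 F1516
G01 X171.6454 Y23.5867 F1516
G01 X175.7714 Y25.0950 F1516
M5
G00 X108.4122 Y36.0046
M3 S767
G01 X105.9551 Y48.3571 F1516
G01 X98.9580 Y58.8291 F1516
G01 X88.4860 Y65.8262 F1516
G01 X76.1335 Y68.2833 F1516
G01 X63.7810 Y65.8262 F1516
G01 X53.3090 Y58.8291 F1516
G01 X46.3119 Y48.3571 F1516
G01 X43.8548 Y36.0046 F1516
G01 X46.3119 Y23.6521 F1516
G01 X53.3090 Y13.1801 F1516
G01 X63.7810 Y6.1830 F1516
G01 X76.1335 Y3.7259 F1516
G01 X88.4860 Y6.1830 F1516
G01 X98.9580 Y13.1801 F1516
G01 X105.9551 Y23.6521 F1516
G01 X108.4122 Y36.0046 F1516
M5
G00 X0.0000 Y0.0000

viewBox `0 0 210.3724 102.6672` with mm width/height → 1 unit = 1 mm. Flip: y_m = 102.6672 − y_svg.

**Shape 1** — `<path>` cubic bezier, stroke `#008000` → cut (S767, F1516). Control points (SVG): P0=(87.7959,84.3135), P1=(81.6255,87.0767), P2=(4.8172,4.5071), P3=(17.2355,12.9695); sampled at t=k/8. Machine vertices: (87.7959,18.3537) → (82.4831,20.9730) → (72.4214,29.5255) → (59.4842,41.9444) → (45.5449,56.1629) → (32.4770,70.1143) → (22.1539,81.7317) → (16.4489,88.9484) → (17.2355,89.6977). Open path.

**Shape 2** — `<polygon>` rectangle, stroke `#008000` → cut (S767, F1516). Machine vertices: (41.8486,73.5691) → (90.7382,73.5691) → (90.7382,65.7368) → (41.8486,65.7368) → (41.8486,73.5691). Closed: final G1 returns to the first vertex.

**Shape 3** — `<path>` cubic bezier, stroke `#008000` → cut (S767, F1516). Control points (SVG): P0=(193.7962,61.6697), P1=(176.5425,68.0154), P2=(70.1691,7.8215), P3=(80.8325,27.7353); sampled at t=k/8. Machine vertices: (193.7962,40.9975) → (183.5512,41.4505) → (167.3672,46.4230) → (147.6599,54.1966) → (126.8454,63.0527) → (107.3395,71.2728) → (91.5582,77.1384) → (81.9172,78.9309) → (80.8325,74.9319). Open path.

**Shape 4** — `<circle>` circle, stroke `#008000` → cut (S767, F1516). Machine vertices: (57.2193,80.2903) → (55.8681,87.0834) → (52.0201,92.8423) → (46.2612,96.6903) → (39.4681,98.0415) → (32.6750,96.6903) → (26.9161,92.8423) → (23.0681,87.0834) → (21.7169,80.2903) → (23.0681,73.4972) → (26.9161,67.7383) → (32.6750,63.8903) → (39.4681,62.5391) → (46.2612,63.8903) → (52.0201,67.7383) → (55.8681,73.4972) → (57.2193,80.2903). Closed: final G1 returns to the first vertex.

**Shape 5** — `<polygon>` regular polygon, stroke `#008000` → cut (S767, F1516). Machine vertices: (175.7714,25.0950) → (179.7554,23.2441) → (181.2637,19.1181) → (179.4128,15.1341) → (175.2868,13.6258) → (171.3028,15.4767) → (169.7945,19.6027) → (171.6454,23.5867) → (175.7714,25.0950). Closed: final G1 returns to the first vertex.

**Shape 6** — `<circle>` circle, stroke `#008000` → cut (S767, F1516). Machine vertices: (108.4122,36.0046) → (105.9551,48.3571) → (98.9580,58.8291) → (88.4860,65.8262) → (76.1335,68.2833) → (63.7810,65.8262) → (53.3090,58.8291) → (46.3119,48.3571) → (43.8548,36.0046) → (46.3119,23.6521) → (53.3090,13.1801) → (63.7810,6.1830) → (76.1335,3.7259) → (88.4860,6.1830) → (98.9580,13.1801) → (105.9551,23.6521) → (108.4122,36.0046). Closed: final G1 returns to the first vertex.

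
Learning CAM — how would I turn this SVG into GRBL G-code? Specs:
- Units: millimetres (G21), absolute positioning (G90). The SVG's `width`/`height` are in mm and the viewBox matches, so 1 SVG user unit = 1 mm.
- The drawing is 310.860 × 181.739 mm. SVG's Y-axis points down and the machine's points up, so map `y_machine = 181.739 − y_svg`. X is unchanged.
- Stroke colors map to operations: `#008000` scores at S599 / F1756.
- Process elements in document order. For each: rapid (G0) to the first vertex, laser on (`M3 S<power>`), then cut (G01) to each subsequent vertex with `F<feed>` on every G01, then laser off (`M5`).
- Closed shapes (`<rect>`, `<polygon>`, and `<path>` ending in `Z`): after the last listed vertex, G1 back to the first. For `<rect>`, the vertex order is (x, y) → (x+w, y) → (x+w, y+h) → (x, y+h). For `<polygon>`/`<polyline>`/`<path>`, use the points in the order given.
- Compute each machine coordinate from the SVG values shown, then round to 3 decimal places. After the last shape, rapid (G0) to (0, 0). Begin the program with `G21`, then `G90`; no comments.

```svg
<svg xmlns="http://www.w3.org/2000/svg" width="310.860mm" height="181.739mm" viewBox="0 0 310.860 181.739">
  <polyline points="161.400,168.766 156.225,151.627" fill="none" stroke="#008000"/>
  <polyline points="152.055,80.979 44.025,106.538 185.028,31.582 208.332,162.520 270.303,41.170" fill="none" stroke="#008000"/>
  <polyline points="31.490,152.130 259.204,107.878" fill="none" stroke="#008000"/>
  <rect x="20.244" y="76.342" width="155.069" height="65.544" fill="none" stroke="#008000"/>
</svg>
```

G21
G90
G0 X161.400 Y12.973
M3 S599
G01 X156.225 Y30.112 F1756
M5
G0 X152.055 Y100.760
M3 S599
G01 X44.025 Y75.201 F1756
G01 X185.028 Y150.157 F1756
G01 X208.332 Y19.219 F1756
G01 X270.303 Y140.569 F1756
M5
G0 X31.490 Y29.609
M3 S599
G01 X259.204 Y73.861 F1756
M5
G0 X20.244 Y105.397
M3 S599
G01 X175.313 Y105.397 F1756
G01 X175.313 Y39.853 F1756
G01 X20.244 Y39.853 F1756
G01 X20.244 Y105.397 F1756
M5
G0 X0.000 Y0.000

1 u = 1 mm; y_m = 181.739 − y.

[1] `<polyline>` line segment, #008000→score S599 F1756: (161.400,12.973) → (156.225,30.112)

[2] `<polyline>` open polyline, #008000→score S599 F1756: (152.055,100.760) → (44.025,75.201) → (185.028,150.157) → (208.332,19.219) → (270.303,140.569)

[3] `<polyline>` line segment, #008000→score S599 F1756: (31.490,29.609) → (259.204,73.861)

[4] `<rect>` rectangle, #008000→score S599 F1756: (20.244,105.397) → (175.313,105.397) → (175.313,39.853) → (20.244,39.853) → (20.244,105.397) (closed)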